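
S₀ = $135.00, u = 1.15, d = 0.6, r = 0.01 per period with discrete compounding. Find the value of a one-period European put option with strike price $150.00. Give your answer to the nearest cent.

$17.39

Risk-neutral probability p = (1 + 0.01 − 0.6)/(1.15 − 0.6) = 0.4100/0.5500 = 0.7455
Terminal stock prices: S_u = 155.2, S_d = 81
Terminal payoffs (K − S): max(-5.25, 0) = 0, max(69, 0) = 69
Node 0 (S = 135): V_0 = 1/1.01·[0.7455·0.0000 + 0.2545·69.0000] = 17.3897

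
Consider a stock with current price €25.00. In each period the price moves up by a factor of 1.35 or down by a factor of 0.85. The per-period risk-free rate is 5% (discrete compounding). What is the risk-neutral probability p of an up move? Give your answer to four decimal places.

Risk-neutral probability p = (1 + 0.05 − 0.85)/(1.35 − 0.85) = 0.2000/0.5000 = 0.4000

p = 0.4000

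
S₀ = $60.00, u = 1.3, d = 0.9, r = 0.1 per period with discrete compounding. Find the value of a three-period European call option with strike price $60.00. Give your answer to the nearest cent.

$16.45

Risk-neutral probability p = (1 + 0.1 − 0.9)/(1.3 − 0.9) = 0.2000/0.4000 = 0.5000
Terminal stock prices: S_uuu = 131.8, S_uud = 91.26, S_udd = 63.18, S_ddd = 43.74
Terminal payoffs (S − K): max(71.82, 0) = 71.82, max(31.26, 0) = 31.26, max(3.18, 0) = 3.18, max(-16.26, 0) = 0
Node uu (S = 101.4): V_uu = 1/1.1·[0.5000·71.8200 + 0.5000·31.2600] = 46.8545
Node ud (S = 70.2): V_ud = 1/1.1·[0.5000·31.2600 + 0.5000·3.1800] = 15.6545
Node dd (S = 48.6): V_dd = 1/1.1·[0.5000·3.1800 + 0.5000·0.0000] = 1.4455
Node u (S = 78): V_u = 1/1.1·[0.5000·46.8545 + 0.5000·15.6545] = 28.4132
Node d (S = 54): V_d = 1/1.1·[0.5000·15.6545 + 0.5000·1.4455] = 7.7727
Node 0 (S = 60): V_0 = 1/1.1·[0.5000·28.4132 + 0.5000·7.7727] = 16.4482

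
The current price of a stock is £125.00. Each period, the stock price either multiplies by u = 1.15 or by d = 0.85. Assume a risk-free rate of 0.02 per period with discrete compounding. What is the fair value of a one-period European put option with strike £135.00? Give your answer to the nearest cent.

£12.21

Risk-neutral probability p = (1 + 0.02 − 0.85)/(1.15 − 0.85) = 0.1700/0.3000 = 0.5667
Terminal stock prices: S_u = 143.8, S_d = 106.2
Terminal payoffs (K − S): max(-8.75, 0) = 0, max(28.75, 0) = 28.75
Node 0 (S = 125): V_0 = 1/1.02·[0.5667·0.0000 + 0.4333·28.7500] = 12.2141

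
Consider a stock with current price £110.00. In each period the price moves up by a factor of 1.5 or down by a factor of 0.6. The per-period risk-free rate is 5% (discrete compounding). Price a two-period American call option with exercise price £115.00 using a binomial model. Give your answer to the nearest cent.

Risk-neutral probability p = (1 + 0.05 − 0.6)/(1.5 − 0.6) = 0.4500/0.9000 = 0.5000
Terminal stock prices: S_uu = 247.5, S_ud = 99, S_dd = 39.6
Terminal payoffs (S − K): max(132.5, 0) = 132.5, max(-16, 0) = 0, max(-75.4, 0) = 0
Node u (S = 165): continuation = 1/1.05·[0.5000·132.5000 + 0.5000·0.0000] = 63.0952; exercise value = 50.0000 ≤ continuation, so V_u = 63.0952
Node d (S = 66): continuation = 1/1.05·[0.5000·0.0000 + 0.5000·0.0000] = 0.0000; exercise value = 0.0000 ≤ continuation, so V_d = 0.0000
Node 0 (S = 110): continuation = 1/1.05·[0.5000·63.0952 + 0.5000·0.0000] = 30.0454; exercise value = 0.0000 ≤ continuation, so V_0 = 30.0454

£30.05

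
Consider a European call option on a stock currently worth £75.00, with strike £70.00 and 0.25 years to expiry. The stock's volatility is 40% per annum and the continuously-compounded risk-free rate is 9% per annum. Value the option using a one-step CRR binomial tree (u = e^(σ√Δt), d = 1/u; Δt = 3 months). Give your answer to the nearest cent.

CRR parameters: u = e^(σ√Δt) = e^(0.4·√0.25) = 1.2214, d = 1/u = 0.8187
Per-period rate: rΔt = 0.09·0.25 = 0.0225, so R = e^0.0225 = 1.0228
Risk-neutral probability p = (e^0.0225 − 0.8187)/(1.2214 − 0.8187) = 0.2040/0.4027 = 0.5067
Terminal stock prices: S_u = 91.61, S_d = 61.4
Terminal payoffs (S − K): max(21.61, 0) = 21.61, max(-8.595, 0) = 0
Node 0 (S = 75): V_0 = e^(−0.0225)·[0.5067·21.6052 + 0.4933·0.0000] = 10.7033

£10.70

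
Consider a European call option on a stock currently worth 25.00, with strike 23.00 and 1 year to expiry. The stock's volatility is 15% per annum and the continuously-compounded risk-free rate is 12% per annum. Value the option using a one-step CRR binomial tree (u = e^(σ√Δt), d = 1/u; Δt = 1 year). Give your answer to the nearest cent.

4.75

CRR parameters: u = e^(σ√Δt) = e^(0.15·√1) = 1.1618, d = 1/u = 0.8607
Per-period rate: rΔt = 0.12·1 = 0.12, so R = e^0.12 = 1.1275
Risk-neutral probability p = (e^0.12 − 0.8607)/(1.1618 − 0.8607) = 0.2668/0.3011 = 0.8860
Terminal stock prices: S_u = 29.05, S_d = 21.52
Terminal payoffs (S − K): max(6.046, 0) = 6.046, max(-1.482, 0) = 0
Node 0 (S = 25): V_0 = e^(−0.12)·[0.8860·6.0459 + 0.1140·0.0000] = 4.7507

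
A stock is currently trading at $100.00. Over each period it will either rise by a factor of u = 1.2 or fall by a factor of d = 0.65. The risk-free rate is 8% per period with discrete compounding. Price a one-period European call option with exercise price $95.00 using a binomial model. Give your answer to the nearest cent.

$18.10

Risk-neutral probability p = (1 + 0.08 − 0.65)/(1.2 − 0.65) = 0.4300/0.5500 = 0.7818
Terminal stock prices: S_u = 120, S_d = 65
Terminal payoffs (S − K): max(25, 0) = 25, max(-30, 0) = 0
Node 0 (S = 100): V_0 = 1/1.08·[0.7818·25.0000 + 0.2182·0.0000] = 18.0976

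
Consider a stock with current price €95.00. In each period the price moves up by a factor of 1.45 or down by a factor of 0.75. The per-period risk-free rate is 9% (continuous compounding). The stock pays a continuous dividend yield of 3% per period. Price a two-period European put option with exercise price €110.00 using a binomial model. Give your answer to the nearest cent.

Per-period risk-free factor R = e^0.09 = 1.0942; dividend-adjusted growth = e^(0.09−0.03) = 1.0618.
Risk-neutral probability p = (1.0618 − 0.75)/(1.45 − 0.75) = 0.3118/0.7000 = 0.4455
Terminal stock prices: S_uu = 199.7, S_ud = 103.3, S_dd = 53.44
Terminal payoffs (K − S): max(-89.74, 0) = 0, max(6.688, 0) = 6.688, max(56.56, 0) = 56.56
Node u (S = 137.8): V_u = e^(−0.09)·[0.4455·0.0000 + 0.5545·6.6875] = 3.3892
Node d (S = 71.25): V_d = e^(−0.09)·[0.4455·6.6875 + 0.5545·56.5625] = 31.3882
Node 0 (S = 95): V_0 = e^(−0.09)·[0.4455·3.3892 + 0.5545·31.3882] = 17.2872

€17.29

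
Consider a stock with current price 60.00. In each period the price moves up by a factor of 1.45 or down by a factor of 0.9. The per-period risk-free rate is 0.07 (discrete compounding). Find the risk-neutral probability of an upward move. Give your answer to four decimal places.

p = 0.3091

Risk-neutral probability p = (1 + 0.07 − 0.9)/(1.45 − 0.9) = 0.1700/0.5500 = 0.3091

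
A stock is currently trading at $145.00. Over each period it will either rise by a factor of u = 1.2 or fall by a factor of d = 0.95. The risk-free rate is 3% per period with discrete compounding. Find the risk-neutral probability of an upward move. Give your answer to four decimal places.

p = 0.3200

Risk-neutral probability p = (1 + 0.03 − 0.95)/(1.2 − 0.95) = 0.0800/0.2500 = 0.3200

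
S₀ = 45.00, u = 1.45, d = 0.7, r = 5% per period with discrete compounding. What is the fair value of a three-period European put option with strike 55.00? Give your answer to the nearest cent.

13.11

Risk-neutral probability p = (1 + 0.05 − 0.7)/(1.45 − 0.7) = 0.3500/0.7500 = 0.4667
Terminal stock prices: S_uuu = 137.2, S_uud = 66.23, S_udd = 31.97, S_ddd = 15.43
Terminal payoffs (K − S): max(-82.19, 0) = 0, max(-11.23, 0) = 0, max(23.03, 0) = 23.03, max(39.57, 0) = 39.57
Node uu (S = 94.61): V_uu = 1/1.05·[0.4667·0.0000 + 0.5333·0.0000] = 0.0000
Node ud (S = 45.67): V_ud = 1/1.05·[0.4667·0.0000 + 0.5333·23.0275] = 11.6965
Node dd (S = 22.05): V_dd = 1/1.05·[0.4667·23.0275 + 0.5333·39.5650] = 30.3310
Node u (S = 65.25): V_u = 1/1.05·[0.4667·0.0000 + 0.5333·11.6965] = 5.9411
Node d (S = 31.5): V_d = 1/1.05·[0.4667·11.6965 + 0.5333·30.3310] = 20.6046
Node 0 (S = 45): V_0 = 1/1.05·[0.4667·5.9411 + 0.5333·20.6046] = 13.1063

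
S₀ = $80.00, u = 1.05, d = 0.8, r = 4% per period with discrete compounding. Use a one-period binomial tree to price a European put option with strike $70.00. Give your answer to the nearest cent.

$0.23

Risk-neutral probability p = (1 + 0.04 − 0.8)/(1.05 − 0.8) = 0.2400/0.2500 = 0.9600
Terminal stock prices: S_u = 84, S_d = 64
Terminal payoffs (K − S): max(-14, 0) = 0, max(6, 0) = 6
Node 0 (S = 80): V_0 = 1/1.04·[0.9600·0.0000 + 0.0400·6.0000] = 0.2308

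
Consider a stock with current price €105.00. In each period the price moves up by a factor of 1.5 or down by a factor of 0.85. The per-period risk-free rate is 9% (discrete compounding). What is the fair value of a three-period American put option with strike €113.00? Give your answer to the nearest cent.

Risk-neutral probability p = (1 + 0.09 − 0.85)/(1.5 − 0.85) = 0.2400/0.6500 = 0.3692
Terminal stock prices: S_uuu = 354.4, S_uud = 200.8, S_udd = 113.8, S_ddd = 64.48
Terminal payoffs (K − S): max(-241.4, 0) = 0, max(-87.81, 0) = 0, max(-0.7937, 0) = 0, max(48.52, 0) = 48.52
Node uu (S = 236.2): continuation = 1/1.09·[0.3692·0.0000 + 0.6308·0.0000] = 0.0000; exercise value = 0.0000 ≤ continuation, so V_uu = 0.0000
Node ud (S = 133.9): continuation = 1/1.09·[0.3692·0.0000 + 0.6308·0.0000] = 0.0000; exercise value = 0.0000 ≤ continuation, so V_ud = 0.0000
Node dd (S = 75.86): continuation = 1/1.09·[0.3692·0.0000 + 0.6308·48.5169] = 28.0761; exercise value = 37.1375 > continuation, so V_dd = 37.1375 (exercise)
Node u (S = 157.5): continuation = 1/1.09·[0.3692·0.0000 + 0.6308·0.0000] = 0.0000; exercise value = 0.0000 ≤ continuation, so V_u = 0.0000
Node d (S = 89.25): continuation = 1/1.09·[0.3692·0.0000 + 0.6308·37.1375] = 21.4910; exercise value = 23.7500 > continuation, so V_d = 23.7500 (exercise)
Node 0 (S = 105): continuation = 1/1.09·[0.3692·0.0000 + 0.6308·23.7500] = 13.7438; exercise value = 8.0000 ≤ continuation, so V_0 = 13.7438

€13.74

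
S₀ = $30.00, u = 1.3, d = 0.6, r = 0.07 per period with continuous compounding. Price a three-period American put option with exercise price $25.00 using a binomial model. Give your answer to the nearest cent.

Risk-neutral probability p = (e^0.07 − 0.6)/(1.3 − 0.6) = 0.4725/0.7000 = 0.6750
Terminal stock prices: S_uuu = 65.91, S_uud = 30.42, S_udd = 14.04, S_ddd = 6.48
Terminal payoffs (K − S): max(-40.91, 0) = 0, max(-5.42, 0) = 0, max(10.96, 0) = 10.96, max(18.52, 0) = 18.52
Node uu (S = 50.7): continuation = e^(−0.07)·[0.6750·0.0000 + 0.3250·0.0000] = 0.0000; exercise value = 0.0000 ≤ continuation, so V_uu = 0.0000
Node ud (S = 23.4): continuation = e^(−0.07)·[0.6750·0.0000 + 0.3250·10.9600] = 3.3211; exercise value = 1.6000 ≤ continuation, so V_ud = 3.3211
Node dd (S = 10.8): continuation = e^(−0.07)·[0.6750·10.9600 + 0.3250·18.5200] = 12.5098; exercise value = 14.2000 > continuation, so V_dd = 14.2000 (exercise)
Node u (S = 39): continuation = e^(−0.07)·[0.6750·0.0000 + 0.3250·3.3211] = 1.0063; exercise value = 0.0000 ≤ continuation, so V_u = 1.0063
Node d (S = 18): continuation = e^(−0.07)·[0.6750·3.3211 + 0.3250·14.2000] = 6.3930; exercise value = 7.0000 > continuation, so V_d = 7.0000 (exercise)
Node 0 (S = 30): continuation = e^(−0.07)·[0.6750·1.0063 + 0.3250·7.0000] = 2.7545; exercise value = 0.0000 ≤ continuation, so V_0 = 2.7545

$2.75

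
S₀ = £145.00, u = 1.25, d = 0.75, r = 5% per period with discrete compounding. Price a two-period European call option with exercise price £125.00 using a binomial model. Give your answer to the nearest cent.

Risk-neutral probability p = (1 + 0.05 − 0.75)/(1.25 − 0.75) = 0.3000/0.5000 = 0.6000
Terminal stock prices: S_uu = 226.6, S_ud = 135.9, S_dd = 81.56
Terminal payoffs (S − K): max(101.6, 0) = 101.6, max(10.94, 0) = 10.94, max(-43.44, 0) = 0
Node u (S = 181.2): V_u = 1/1.05·[0.6000·101.5625 + 0.4000·10.9375] = 62.2024
Node d (S = 108.8): V_d = 1/1.05·[0.6000·10.9375 + 0.4000·0.0000] = 6.2500
Node 0 (S = 145): V_0 = 1/1.05·[0.6000·62.2024 + 0.4000·6.2500] = 37.9252

£37.93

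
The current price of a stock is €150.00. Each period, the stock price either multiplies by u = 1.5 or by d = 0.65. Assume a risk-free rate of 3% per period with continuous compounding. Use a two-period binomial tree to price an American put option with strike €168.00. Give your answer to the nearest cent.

Risk-neutral probability p = (e^0.03 − 0.65)/(1.5 − 0.65) = 0.3805/0.8500 = 0.4476
Terminal stock prices: S_uu = 337.5, S_ud = 146.2, S_dd = 63.38
Terminal payoffs (K − S): max(-169.5, 0) = 0, max(21.75, 0) = 21.75, max(104.6, 0) = 104.6
Node u (S = 225): continuation = e^(−0.03)·[0.4476·0.0000 + 0.5524·21.7500] = 11.6597; exercise value = 0.0000 ≤ continuation, so V_u = 11.6597
Node d (S = 97.5): continuation = e^(−0.03)·[0.4476·21.7500 + 0.5524·104.6250] = 65.5348; exercise value = 70.5000 > continuation, so V_d = 70.5000 (exercise)
Node 0 (S = 150): continuation = e^(−0.03)·[0.4476·11.6597 + 0.5524·70.5000] = 42.8583; exercise value = 18.0000 ≤ continuation, so V_0 = 42.8583

€42.86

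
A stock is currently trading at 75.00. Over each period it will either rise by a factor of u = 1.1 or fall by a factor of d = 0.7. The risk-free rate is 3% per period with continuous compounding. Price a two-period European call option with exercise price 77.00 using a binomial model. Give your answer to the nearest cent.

Risk-neutral probability p = (e^0.03 − 0.7)/(1.1 − 0.7) = 0.3305/0.4000 = 0.8261
Terminal stock prices: S_uu = 90.75, S_ud = 57.75, S_dd = 36.75
Terminal payoffs (S − K): max(13.75, 0) = 13.75, max(-19.25, 0) = 0, max(-40.25, 0) = 0
Node u (S = 82.5): V_u = e^(−0.03)·[0.8261·13.7500 + 0.1739·0.0000] = 11.0237
Node d (S = 52.5): V_d = e^(−0.03)·[0.8261·0.0000 + 0.1739·0.0000] = 0.0000
Node 0 (S = 75): V_0 = e^(−0.03)·[0.8261·11.0237 + 0.1739·0.0000] = 8.8379

8.84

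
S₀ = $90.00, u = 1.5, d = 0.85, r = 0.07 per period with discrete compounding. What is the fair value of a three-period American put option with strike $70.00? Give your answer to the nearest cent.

$3.48

Risk-neutral probability p = (1 + 0.07 − 0.85)/(1.5 − 0.85) = 0.2200/0.6500 = 0.3385
Terminal stock prices: S_uuu = 303.8, S_uud = 172.1, S_udd = 97.54, S_ddd = 55.27
Terminal payoffs (K − S): max(-233.8, 0) = 0, max(-102.1, 0) = 0, max(-27.54, 0) = 0, max(14.73, 0) = 14.73
Node uu (S = 202.5): continuation = 1/1.07·[0.3385·0.0000 + 0.6615·0.0000] = 0.0000; exercise value = 0.0000 ≤ continuation, so V_uu = 0.0000
Node ud (S = 114.8): continuation = 1/1.07·[0.3385·0.0000 + 0.6615·0.0000] = 0.0000; exercise value = 0.0000 ≤ continuation, so V_ud = 0.0000
Node dd (S = 65.02): continuation = 1/1.07·[0.3385·0.0000 + 0.6615·14.7288] = 9.1062; exercise value = 4.9750 ≤ continuation, so V_dd = 9.1062
Node u (S = 135): continuation = 1/1.07·[0.3385·0.0000 + 0.6615·0.0000] = 0.0000; exercise value = 0.0000 ≤ continuation, so V_u = 0.0000
Node d (S = 76.5): continuation = 1/1.07·[0.3385·0.0000 + 0.6615·9.1062] = 5.6300; exercise value = 0.0000 ≤ continuation, so V_d = 5.6300
Node 0 (S = 90): continuation = 1/1.07·[0.3385·0.0000 + 0.6615·5.6300] = 3.4808; exercise value = 0.0000 ≤ continuation, so V_0 = 3.4808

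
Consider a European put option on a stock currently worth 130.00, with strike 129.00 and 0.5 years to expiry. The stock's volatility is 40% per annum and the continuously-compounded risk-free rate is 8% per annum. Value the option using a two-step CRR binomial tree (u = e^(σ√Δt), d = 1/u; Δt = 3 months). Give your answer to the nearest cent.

CRR parameters: u = e^(σ√Δt) = e^(0.4·√0.25) = 1.2214, d = 1/u = 0.8187
Per-period rate: rΔt = 0.08·0.25 = 0.02, so R = e^0.02 = 1.0202
Risk-neutral probability p = (e^0.02 − 0.8187)/(1.2214 − 0.8187) = 0.2015/0.4027 = 0.5003
Terminal stock prices: S_uu = 193.9, S_ud = 130, S_dd = 87.14
Terminal payoffs (K − S): max(-64.94, 0) = 0, max(-1, 0) = 0, max(41.86, 0) = 41.86
Node u (S = 158.8): V_u = e^(−0.02)·[0.5003·0.0000 + 0.4997·0.0000] = 0.0000
Node d (S = 106.4): V_d = e^(−0.02)·[0.5003·0.0000 + 0.4997·41.8584] = 20.5011
Node 0 (S = 130): V_0 = e^(−0.02)·[0.5003·0.0000 + 0.4997·20.5011] = 10.0408

10.04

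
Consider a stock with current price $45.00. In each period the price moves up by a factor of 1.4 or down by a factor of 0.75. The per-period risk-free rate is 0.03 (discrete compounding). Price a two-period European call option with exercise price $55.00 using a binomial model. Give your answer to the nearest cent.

$5.81

Risk-neutral probability p = (1 + 0.03 − 0.75)/(1.4 − 0.75) = 0.2800/0.6500 = 0.4308
Terminal stock prices: S_uu = 88.2, S_ud = 47.25, S_dd = 25.31
Terminal payoffs (S − K): max(33.2, 0) = 33.2, max(-7.75, 0) = 0, max(-29.69, 0) = 0
Node u (S = 63): V_u = 1/1.03·[0.4308·33.2000 + 0.5692·0.0000] = 13.8850
Node d (S = 33.75): V_d = 1/1.03·[0.4308·0.0000 + 0.5692·0.0000] = 0.0000
Node 0 (S = 45): V_0 = 1/1.03·[0.4308·13.8850 + 0.5692·0.0000] = 5.8070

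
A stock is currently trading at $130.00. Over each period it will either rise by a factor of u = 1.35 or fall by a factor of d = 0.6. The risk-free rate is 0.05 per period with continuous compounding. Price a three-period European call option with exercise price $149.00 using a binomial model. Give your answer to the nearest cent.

$32.03

Risk-neutral probability p = (e^0.05 − 0.6)/(1.35 − 0.6) = 0.4513/0.7500 = 0.6017
Terminal stock prices: S_uuu = 319.8, S_uud = 142.2, S_udd = 63.18, S_ddd = 28.08
Terminal payoffs (S − K): max(170.8, 0) = 170.8, max(-6.845, 0) = 0, max(-85.82, 0) = 0, max(-120.9, 0) = 0
Node uu (S = 236.9): V_uu = e^(−0.05)·[0.6017·170.8488 + 0.3983·0.0000] = 97.7852
Node ud (S = 105.3): V_ud = e^(−0.05)·[0.6017·0.0000 + 0.3983·0.0000] = 0.0000
Node dd (S = 46.8): V_dd = e^(−0.05)·[0.6017·0.0000 + 0.3983·0.0000] = 0.0000
Node u (S = 175.5): V_u = e^(−0.05)·[0.6017·97.7852 + 0.3983·0.0000] = 55.9674
Node d (S = 78): V_d = e^(−0.05)·[0.6017·0.0000 + 0.3983·0.0000] = 0.0000
Node 0 (S = 130): V_0 = e^(−0.05)·[0.6017·55.9674 + 0.3983·0.0000] = 32.0329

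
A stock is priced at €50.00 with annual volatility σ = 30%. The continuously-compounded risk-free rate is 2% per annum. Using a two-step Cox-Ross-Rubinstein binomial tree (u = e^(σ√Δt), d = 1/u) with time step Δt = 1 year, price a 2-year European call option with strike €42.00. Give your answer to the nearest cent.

CRR parameters: u = e^(σ√Δt) = e^(0.3·√1) = 1.3499, d = 1/u = 0.7408
Per-period rate: rΔt = 0.02·1 = 0.02, so R = e^0.02 = 1.0202
Risk-neutral probability p = (e^0.02 − 0.7408)/(1.3499 − 0.7408) = 0.2794/0.6090 = 0.4587
Terminal stock prices: S_uu = 91.11, S_ud = 50, S_dd = 27.44
Terminal payoffs (S − K): max(49.11, 0) = 49.11, max(8, 0) = 8, max(-14.56, 0) = 0
Node u (S = 67.49): V_u = e^(−0.02)·[0.4587·49.1059 + 0.5413·8.0000] = 26.3246
Node d (S = 37.04): V_d = e^(−0.02)·[0.4587·8.0000 + 0.5413·0.0000] = 3.5971
Node 0 (S = 50): V_0 = e^(−0.02)·[0.4587·26.3246 + 0.5413·3.5971] = 13.7452

€13.75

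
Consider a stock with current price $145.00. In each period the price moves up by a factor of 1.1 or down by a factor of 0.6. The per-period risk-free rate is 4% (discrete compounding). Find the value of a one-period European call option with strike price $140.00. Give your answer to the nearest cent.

$16.50

Risk-neutral probability p = (1 + 0.04 − 0.6)/(1.1 − 0.6) = 0.4400/0.5000 = 0.8800
Terminal stock prices: S_u = 159.5, S_d = 87
Terminal payoffs (S − K): max(19.5, 0) = 19.5, max(-53, 0) = 0
Node 0 (S = 145): V_0 = 1/1.04·[0.8800·19.5000 + 0.1200·0.0000] = 16.5000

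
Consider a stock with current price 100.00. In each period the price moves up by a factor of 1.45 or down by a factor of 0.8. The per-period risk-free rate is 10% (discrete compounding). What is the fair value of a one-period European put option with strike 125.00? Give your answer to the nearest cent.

22.03

Risk-neutral probability p = (1 + 0.1 − 0.8)/(1.45 − 0.8) = 0.3000/0.6500 = 0.4615
Terminal stock prices: S_u = 145, S_d = 80
Terminal payoffs (K − S): max(-20, 0) = 0, max(45, 0) = 45
Node 0 (S = 100): V_0 = 1/1.1·[0.4615·0.0000 + 0.5385·45.0000] = 22.0280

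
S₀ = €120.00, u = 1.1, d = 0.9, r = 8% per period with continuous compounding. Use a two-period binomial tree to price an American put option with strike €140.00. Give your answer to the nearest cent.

€20.00

Risk-neutral probability p = (e^0.08 − 0.9)/(1.1 − 0.9) = 0.1833/0.2000 = 0.9164
Terminal stock prices: S_uu = 145.2, S_ud = 118.8, S_dd = 97.2
Terminal payoffs (K − S): max(-5.2, 0) = 0, max(21.2, 0) = 21.2, max(42.8, 0) = 42.8
Node u (S = 132): continuation = e^(−0.08)·[0.9164·0.0000 + 0.0836·21.2000] = 1.6354; exercise value = 8.0000 > continuation, so V_u = 8.0000 (exercise)
Node d (S = 108): continuation = e^(−0.08)·[0.9164·21.2000 + 0.0836·42.8000] = 21.2363; exercise value = 32.0000 > continuation, so V_d = 32.0000 (exercise)
Node 0 (S = 120): continuation = e^(−0.08)·[0.9164·8.0000 + 0.0836·32.0000] = 9.2363; exercise value = 20.0000 > continuation, so V_0 = 20.0000 (exercise)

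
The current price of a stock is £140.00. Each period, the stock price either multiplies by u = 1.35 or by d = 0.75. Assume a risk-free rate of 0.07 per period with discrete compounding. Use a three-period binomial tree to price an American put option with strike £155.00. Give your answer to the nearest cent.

Risk-neutral probability p = (1 + 0.07 − 0.75)/(1.35 − 0.75) = 0.3200/0.6000 = 0.5333
Terminal stock prices: S_uuu = 344.5, S_uud = 191.4, S_udd = 106.3, S_ddd = 59.06
Terminal payoffs (K − S): max(-189.5, 0) = 0, max(-36.36, 0) = 0, max(48.69, 0) = 48.69, max(95.94, 0) = 95.94
Node uu (S = 255.2): continuation = 1/1.07·[0.5333·0.0000 + 0.4667·0.0000] = 0.0000; exercise value = 0.0000 ≤ continuation, so V_uu = 0.0000
Node ud (S = 141.8): continuation = 1/1.07·[0.5333·0.0000 + 0.4667·48.6875] = 21.2344; exercise value = 13.2500 ≤ continuation, so V_ud = 21.2344
Node dd (S = 78.75): continuation = 1/1.07·[0.5333·48.6875 + 0.4667·95.9375] = 66.1098; exercise value = 76.2500 > continuation, so V_dd = 76.2500 (exercise)
Node u (S = 189): continuation = 1/1.07·[0.5333·0.0000 + 0.4667·21.2344] = 9.2611; exercise value = 0.0000 ≤ continuation, so V_u = 9.2611
Node d (S = 105): continuation = 1/1.07·[0.5333·21.2344 + 0.4667·76.2500] = 43.8396; exercise value = 50.0000 > continuation, so V_d = 50.0000 (exercise)
Node 0 (S = 140): continuation = 1/1.07·[0.5333·9.2611 + 0.4667·50.0000] = 26.4230; exercise value = 15.0000 ≤ continuation, so V_0 = 26.4230

£26.42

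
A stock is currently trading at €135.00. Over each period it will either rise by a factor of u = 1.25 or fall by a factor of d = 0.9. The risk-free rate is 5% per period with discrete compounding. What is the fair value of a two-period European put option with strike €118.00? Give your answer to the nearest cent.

€2.56

Risk-neutral probability p = (1 + 0.05 − 0.9)/(1.25 − 0.9) = 0.1500/0.3500 = 0.4286
Terminal stock prices: S_uu = 210.9, S_ud = 151.9, S_dd = 109.4
Terminal payoffs (K − S): max(-92.94, 0) = 0, max(-33.88, 0) = 0, max(8.65, 0) = 8.65
Node u (S = 168.8): V_u = 1/1.05·[0.4286·0.0000 + 0.5714·0.0000] = 0.0000
Node d (S = 121.5): V_d = 1/1.05·[0.4286·0.0000 + 0.5714·8.6500] = 4.7075
Node 0 (S = 135): V_0 = 1/1.05·[0.4286·0.0000 + 0.5714·4.7075] = 2.5619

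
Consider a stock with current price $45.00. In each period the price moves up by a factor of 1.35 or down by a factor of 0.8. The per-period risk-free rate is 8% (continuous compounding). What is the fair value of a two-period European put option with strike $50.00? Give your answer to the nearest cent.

$4.84

Risk-neutral probability p = (e^0.08 − 0.8)/(1.35 − 0.8) = 0.2833/0.5500 = 0.5151
Terminal stock prices: S_uu = 82.01, S_ud = 48.6, S_dd = 28.8
Terminal payoffs (K − S): max(-32.01, 0) = 0, max(1.4, 0) = 1.4, max(21.2, 0) = 21.2
Node u (S = 60.75): V_u = e^(−0.08)·[0.5151·0.0000 + 0.4849·1.4000] = 0.6267
Node d (S = 36): V_d = e^(−0.08)·[0.5151·1.4000 + 0.4849·21.2000] = 10.1558
Node 0 (S = 45): V_0 = e^(−0.08)·[0.5151·0.6267 + 0.4849·10.1558] = 4.8442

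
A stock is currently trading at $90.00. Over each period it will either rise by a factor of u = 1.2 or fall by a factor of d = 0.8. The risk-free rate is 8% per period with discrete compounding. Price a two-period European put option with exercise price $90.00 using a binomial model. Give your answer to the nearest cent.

$3.80

Risk-neutral probability p = (1 + 0.08 − 0.8)/(1.2 − 0.8) = 0.2800/0.4000 = 0.7000
Terminal stock prices: S_uu = 129.6, S_ud = 86.4, S_dd = 57.6
Terminal payoffs (K − S): max(-39.6, 0) = 0, max(3.6, 0) = 3.6, max(32.4, 0) = 32.4
Node u (S = 108): V_u = 1/1.08·[0.7000·0.0000 + 0.3000·3.6000] = 1.0000
Node d (S = 72): V_d = 1/1.08·[0.7000·3.6000 + 0.3000·32.4000] = 11.3333
Node 0 (S = 90): V_0 = 1/1.08·[0.7000·1.0000 + 0.3000·11.3333] = 3.7963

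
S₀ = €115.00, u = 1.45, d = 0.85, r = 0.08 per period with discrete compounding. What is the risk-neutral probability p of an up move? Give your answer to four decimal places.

Risk-neutral probability p = (1 + 0.08 − 0.85)/(1.45 − 0.85) = 0.2300/0.6000 = 0.3833

p = 0.3833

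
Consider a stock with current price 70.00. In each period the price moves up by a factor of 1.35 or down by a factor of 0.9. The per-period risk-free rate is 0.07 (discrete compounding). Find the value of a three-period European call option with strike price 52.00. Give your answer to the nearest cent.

27.74

Risk-neutral probability p = (1 + 0.07 − 0.9)/(1.35 − 0.9) = 0.1700/0.4500 = 0.3778
Terminal stock prices: S_uuu = 172.2, S_uud = 114.8, S_udd = 76.55, S_ddd = 51.03
Terminal payoffs (S − K): max(120.2, 0) = 120.2, max(62.82, 0) = 62.82, max(24.55, 0) = 24.55, max(-0.97, 0) = 0
Node uu (S = 127.6): V_uu = 1/1.07·[0.3778·120.2263 + 0.6222·62.8175] = 78.9769
Node ud (S = 85.05): V_ud = 1/1.07·[0.3778·62.8175 + 0.6222·24.5450] = 36.4519
Node dd (S = 56.7): V_dd = 1/1.07·[0.3778·24.5450 + 0.6222·0.0000] = 8.6659
Node u (S = 94.5): V_u = 1/1.07·[0.3778·78.9769 + 0.6222·36.4519] = 49.0812
Node d (S = 63): V_d = 1/1.07·[0.3778·36.4519 + 0.6222·8.6659] = 17.9092
Node 0 (S = 70): V_0 = 1/1.07·[0.3778·49.0812 + 0.6222·17.9092] = 27.7433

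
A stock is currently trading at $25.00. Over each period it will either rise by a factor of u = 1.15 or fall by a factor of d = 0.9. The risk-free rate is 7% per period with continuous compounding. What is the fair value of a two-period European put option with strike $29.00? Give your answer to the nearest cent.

Risk-neutral probability p = (e^0.07 − 0.9)/(1.15 − 0.9) = 0.1725/0.2500 = 0.6900
Terminal stock prices: S_uu = 33.06, S_ud = 25.87, S_dd = 20.25
Terminal payoffs (K − S): max(-4.062, 0) = 0, max(3.125, 0) = 3.125, max(8.75, 0) = 8.75
Node u (S = 28.75): V_u = e^(−0.07)·[0.6900·0.0000 + 0.3100·3.1250] = 0.9032
Node d (S = 22.5): V_d = e^(−0.07)·[0.6900·3.1250 + 0.3100·8.7500] = 4.5394
Node 0 (S = 25): V_0 = e^(−0.07)·[0.6900·0.9032 + 0.3100·4.5394] = 1.8930

$1.89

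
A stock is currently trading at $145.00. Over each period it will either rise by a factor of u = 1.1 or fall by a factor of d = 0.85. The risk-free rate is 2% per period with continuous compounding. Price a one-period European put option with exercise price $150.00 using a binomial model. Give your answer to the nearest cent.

$8.37

Risk-neutral probability p = (e^0.02 − 0.85)/(1.1 − 0.85) = 0.1702/0.2500 = 0.6808
Terminal stock prices: S_u = 159.5, S_d = 123.2
Terminal payoffs (K − S): max(-9.5, 0) = 0, max(26.75, 0) = 26.75
Node 0 (S = 145): V_0 = e^(−0.02)·[0.6808·0.0000 + 0.3192·26.7500] = 8.3694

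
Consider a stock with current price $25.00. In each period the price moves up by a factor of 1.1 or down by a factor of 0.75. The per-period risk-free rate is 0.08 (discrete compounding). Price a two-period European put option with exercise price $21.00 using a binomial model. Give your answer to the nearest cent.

Risk-neutral probability p = (1 + 0.08 − 0.75)/(1.1 − 0.75) = 0.3300/0.3500 = 0.9429
Terminal stock prices: S_uu = 30.25, S_ud = 20.63, S_dd = 14.06
Terminal payoffs (K − S): max(-9.25, 0) = 0, max(0.375, 0) = 0.375, max(6.938, 0) = 6.938
Node u (S = 27.5): V_u = 1/1.08·[0.9429·0.0000 + 0.0571·0.3750] = 0.0198
Node d (S = 18.75): V_d = 1/1.08·[0.9429·0.3750 + 0.0571·6.9375] = 0.6944
Node 0 (S = 25): V_0 = 1/1.08·[0.9429·0.0198 + 0.0571·0.6944] = 0.0541

$0.05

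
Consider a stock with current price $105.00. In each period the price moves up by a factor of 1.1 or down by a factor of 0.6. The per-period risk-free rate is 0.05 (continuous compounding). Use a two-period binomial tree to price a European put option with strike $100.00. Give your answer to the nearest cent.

$5.42

Risk-neutral probability p = (e^0.05 − 0.6)/(1.1 − 0.6) = 0.4513/0.5000 = 0.9025
Terminal stock prices: S_uu = 127.1, S_ud = 69.3, S_dd = 37.8
Terminal payoffs (K − S): max(-27.05, 0) = 0, max(30.7, 0) = 30.7, max(62.2, 0) = 62.2
Node u (S = 115.5): V_u = e^(−0.05)·[0.9025·0.0000 + 0.0975·30.7000] = 2.8460
Node d (S = 63): V_d = e^(−0.05)·[0.9025·30.7000 + 0.0975·62.2000] = 32.1229
Node 0 (S = 105): V_0 = e^(−0.05)·[0.9025·2.8460 + 0.0975·32.1229] = 5.4213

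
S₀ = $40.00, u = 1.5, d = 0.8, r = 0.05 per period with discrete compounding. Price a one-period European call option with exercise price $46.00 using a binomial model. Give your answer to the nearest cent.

Risk-neutral probability p = (1 + 0.05 − 0.8)/(1.5 − 0.8) = 0.2500/0.7000 = 0.3571
Terminal stock prices: S_u = 60, S_d = 32
Terminal payoffs (S − K): max(14, 0) = 14, max(-14, 0) = 0
Node 0 (S = 40): V_0 = 1/1.05·[0.3571·14.0000 + 0.6429·0.0000] = 4.7619

$4.76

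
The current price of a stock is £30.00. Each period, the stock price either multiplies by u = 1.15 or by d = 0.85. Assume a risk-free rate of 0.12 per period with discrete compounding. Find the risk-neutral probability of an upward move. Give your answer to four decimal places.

Risk-neutral probability p = (1 + 0.12 − 0.85)/(1.15 − 0.85) = 0.2700/0.3000 = 0.9000

p = 0.9000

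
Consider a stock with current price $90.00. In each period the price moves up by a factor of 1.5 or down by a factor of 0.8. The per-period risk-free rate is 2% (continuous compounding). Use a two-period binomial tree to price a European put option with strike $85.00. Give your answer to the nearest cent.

$12.37

Risk-neutral probability p = (e^0.02 − 0.8)/(1.5 − 0.8) = 0.2202/0.7000 = 0.3146
Terminal stock prices: S_uu = 202.5, S_ud = 108, S_dd = 57.6
Terminal payoffs (K − S): max(-117.5, 0) = 0, max(-23, 0) = 0, max(27.4, 0) = 27.4
Node u (S = 135): V_u = e^(−0.02)·[0.3146·0.0000 + 0.6854·0.0000] = 0.0000
Node d (S = 72): V_d = e^(−0.02)·[0.3146·0.0000 + 0.6854·27.4000] = 18.4088
Node 0 (S = 90): V_0 = e^(−0.02)·[0.3146·0.0000 + 0.6854·18.4088] = 12.3680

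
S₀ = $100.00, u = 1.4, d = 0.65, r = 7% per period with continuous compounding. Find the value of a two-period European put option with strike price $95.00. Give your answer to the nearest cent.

$10.45

Risk-neutral probability p = (e^0.07 − 0.65)/(1.4 − 0.65) = 0.4225/0.7500 = 0.5633
Terminal stock prices: S_uu = 196, S_ud = 91, S_dd = 42.25
Terminal payoffs (K − S): max(-101, 0) = 0, max(4, 0) = 4, max(52.75, 0) = 52.75
Node u (S = 140): V_u = e^(−0.07)·[0.5633·0.0000 + 0.4367·4.0000] = 1.6285
Node d (S = 65): V_d = e^(−0.07)·[0.5633·4.0000 + 0.4367·52.7500] = 23.5774
Node 0 (S = 100): V_0 = e^(−0.07)·[0.5633·1.6285 + 0.4367·23.5774] = 10.4546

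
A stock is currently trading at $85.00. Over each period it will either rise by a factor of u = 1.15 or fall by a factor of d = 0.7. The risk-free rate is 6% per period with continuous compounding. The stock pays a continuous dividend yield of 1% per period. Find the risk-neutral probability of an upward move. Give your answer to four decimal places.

p = 0.7806

Per-period risk-free factor R = e^0.06 = 1.0618; dividend-adjusted growth = e^(0.06−0.01) = 1.0513.
Risk-neutral probability p = (1.0513 − 0.7)/(1.15 − 0.7) = 0.3513/0.4500 = 0.7806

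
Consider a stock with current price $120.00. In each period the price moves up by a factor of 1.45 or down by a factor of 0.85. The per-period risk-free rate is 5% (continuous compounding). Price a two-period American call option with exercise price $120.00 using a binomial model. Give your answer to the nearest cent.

$24.73

Risk-neutral probability p = (e^0.05 − 0.85)/(1.45 − 0.85) = 0.2013/0.6000 = 0.3355
Terminal stock prices: S_uu = 252.3, S_ud = 147.9, S_dd = 86.7
Terminal payoffs (S − K): max(132.3, 0) = 132.3, max(27.9, 0) = 27.9, max(-33.3, 0) = 0
Node u (S = 174): continuation = e^(−0.05)·[0.3355·132.3000 + 0.6645·27.9000] = 59.8525; exercise value = 54.0000 ≤ continuation, so V_u = 59.8525
Node d (S = 102): continuation = e^(−0.05)·[0.3355·27.9000 + 0.6645·0.0000] = 8.9027; exercise value = 0.0000 ≤ continuation, so V_d = 8.9027
Node 0 (S = 120): continuation = e^(−0.05)·[0.3355·59.8525 + 0.6645·8.9027] = 24.7261; exercise value = 0.0000 ≤ continuation, so V_0 = 24.7261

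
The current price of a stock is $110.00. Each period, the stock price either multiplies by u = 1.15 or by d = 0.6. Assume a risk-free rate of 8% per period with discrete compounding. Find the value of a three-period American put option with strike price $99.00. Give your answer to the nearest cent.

$6.99

Risk-neutral probability p = (1 + 0.08 − 0.6)/(1.15 − 0.6) = 0.4800/0.5500 = 0.8727
Terminal stock prices: S_uuu = 167.3, S_uud = 87.28, S_udd = 45.54, S_ddd = 23.76
Terminal payoffs (K − S): max(-68.3, 0) = 0, max(11.72, 0) = 11.72, max(53.46, 0) = 53.46, max(75.24, 0) = 75.24
Node uu (S = 145.5): continuation = 1/1.08·[0.8727·0.0000 + 0.1273·11.7150] = 1.3806; exercise value = 0.0000 ≤ continuation, so V_uu = 1.3806
Node ud (S = 75.9): continuation = 1/1.08·[0.8727·11.7150 + 0.1273·53.4600] = 15.7667; exercise value = 23.1000 > continuation, so V_ud = 23.1000 (exercise)
Node dd (S = 39.6): continuation = 1/1.08·[0.8727·53.4600 + 0.1273·75.2400] = 52.0667; exercise value = 59.4000 > continuation, so V_dd = 59.4000 (exercise)
Node u (S = 126.5): continuation = 1/1.08·[0.8727·1.3806 + 0.1273·23.1000] = 3.8378; exercise value = 0.0000 ≤ continuation, so V_u = 3.8378
Node d (S = 66): continuation = 1/1.08·[0.8727·23.1000 + 0.1273·59.4000] = 25.6667; exercise value = 33.0000 > continuation, so V_d = 33.0000 (exercise)
Node 0 (S = 110): continuation = 1/1.08·[0.8727·3.8378 + 0.1273·33.0000] = 6.9902; exercise value = 0.0000 ≤ continuation, so V_0 = 6.9902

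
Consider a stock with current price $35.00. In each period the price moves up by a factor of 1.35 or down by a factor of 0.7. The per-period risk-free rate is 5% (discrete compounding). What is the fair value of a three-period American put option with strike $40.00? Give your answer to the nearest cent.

Risk-neutral probability p = (1 + 0.05 − 0.7)/(1.35 − 0.7) = 0.3500/0.6500 = 0.5385
Terminal stock prices: S_uuu = 86.11, S_uud = 44.65, S_udd = 23.15, S_ddd = 12
Terminal payoffs (K − S): max(-46.11, 0) = 0, max(-4.651, 0) = 0, max(16.85, 0) = 16.85, max(28, 0) = 28
Node uu (S = 63.79): continuation = 1/1.05·[0.5385·0.0000 + 0.4615·0.0000] = 0.0000; exercise value = 0.0000 ≤ continuation, so V_uu = 0.0000
Node ud (S = 33.07): continuation = 1/1.05·[0.5385·0.0000 + 0.4615·16.8475] = 7.4055; exercise value = 6.9250 ≤ continuation, so V_ud = 7.4055
Node dd (S = 17.15): continuation = 1/1.05·[0.5385·16.8475 + 0.4615·27.9950] = 20.9452; exercise value = 22.8500 > continuation, so V_dd = 22.8500 (exercise)
Node u (S = 47.25): continuation = 1/1.05·[0.5385·0.0000 + 0.4615·7.4055] = 3.2552; exercise value = 0.0000 ≤ continuation, so V_u = 3.2552
Node d (S = 24.5): continuation = 1/1.05·[0.5385·7.4055 + 0.4615·22.8500] = 13.8416; exercise value = 15.5000 > continuation, so V_d = 15.5000 (exercise)
Node 0 (S = 35): continuation = 1/1.05·[0.5385·3.2552 + 0.4615·15.5000] = 8.4825; exercise value = 5.0000 ≤ continuation, so V_0 = 8.4825

$8.48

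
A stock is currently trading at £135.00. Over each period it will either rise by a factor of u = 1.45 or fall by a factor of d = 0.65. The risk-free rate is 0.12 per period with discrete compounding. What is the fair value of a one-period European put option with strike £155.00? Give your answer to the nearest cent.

£24.77

Risk-neutral probability p = (1 + 0.12 − 0.65)/(1.45 − 0.65) = 0.4700/0.8000 = 0.5875
Terminal stock prices: S_u = 195.8, S_d = 87.75
Terminal payoffs (K − S): max(-40.75, 0) = 0, max(67.25, 0) = 67.25
Node 0 (S = 135): V_0 = 1/1.12·[0.5875·0.0000 + 0.4125·67.2500] = 24.7684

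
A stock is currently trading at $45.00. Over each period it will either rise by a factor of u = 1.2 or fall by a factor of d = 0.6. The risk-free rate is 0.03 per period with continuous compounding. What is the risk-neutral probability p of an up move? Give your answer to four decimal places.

p = 0.7174

Risk-neutral probability p = (e^0.03 − 0.6)/(1.2 − 0.6) = 0.4305/0.6000 = 0.7174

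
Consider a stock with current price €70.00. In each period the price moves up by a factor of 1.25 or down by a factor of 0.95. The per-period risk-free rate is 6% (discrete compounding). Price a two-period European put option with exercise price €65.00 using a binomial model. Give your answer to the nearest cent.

€0.65

Risk-neutral probability p = (1 + 0.06 − 0.95)/(1.25 − 0.95) = 0.1100/0.3000 = 0.3667
Terminal stock prices: S_uu = 109.4, S_ud = 83.12, S_dd = 63.17
Terminal payoffs (K − S): max(-44.38, 0) = 0, max(-18.12, 0) = 0, max(1.825, 0) = 1.825
Node u (S = 87.5): V_u = 1/1.06·[0.3667·0.0000 + 0.6333·0.0000] = 0.0000
Node d (S = 66.5): V_d = 1/1.06·[0.3667·0.0000 + 0.6333·1.8250] = 1.0904
Node 0 (S = 70): V_0 = 1/1.06·[0.3667·0.0000 + 0.6333·1.0904] = 0.6515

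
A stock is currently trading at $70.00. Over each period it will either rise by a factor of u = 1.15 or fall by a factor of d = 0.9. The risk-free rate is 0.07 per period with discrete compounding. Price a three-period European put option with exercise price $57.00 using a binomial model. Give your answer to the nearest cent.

Risk-neutral probability p = (1 + 0.07 − 0.9)/(1.15 − 0.9) = 0.1700/0.2500 = 0.6800
Terminal stock prices: S_uuu = 106.5, S_uud = 83.32, S_udd = 65.2, S_ddd = 51.03
Terminal payoffs (K − S): max(-49.46, 0) = 0, max(-26.32, 0) = 0, max(-8.205, 0) = 0, max(5.97, 0) = 5.97
Node uu (S = 92.57): V_uu = 1/1.07·[0.6800·0.0000 + 0.3200·0.0000] = 0.0000
Node ud (S = 72.45): V_ud = 1/1.07·[0.6800·0.0000 + 0.3200·0.0000] = 0.0000
Node dd (S = 56.7): V_dd = 1/1.07·[0.6800·0.0000 + 0.3200·5.9700] = 1.7854
Node u (S = 80.5): V_u = 1/1.07·[0.6800·0.0000 + 0.3200·0.0000] = 0.0000
Node d (S = 63): V_d = 1/1.07·[0.6800·0.0000 + 0.3200·1.7854] = 0.5340
Node 0 (S = 70): V_0 = 1/1.07·[0.6800·0.0000 + 0.3200·0.5340] = 0.1597

$0.16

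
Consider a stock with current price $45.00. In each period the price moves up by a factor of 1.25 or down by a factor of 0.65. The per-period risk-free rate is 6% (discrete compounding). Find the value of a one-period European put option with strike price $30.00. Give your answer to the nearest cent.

$0.22

Risk-neutral probability p = (1 + 0.06 − 0.65)/(1.25 − 0.65) = 0.4100/0.6000 = 0.6833
Terminal stock prices: S_u = 56.25, S_d = 29.25
Terminal payoffs (K − S): max(-26.25, 0) = 0, max(0.75, 0) = 0.75
Node 0 (S = 45): V_0 = 1/1.06·[0.6833·0.0000 + 0.3167·0.7500] = 0.2241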